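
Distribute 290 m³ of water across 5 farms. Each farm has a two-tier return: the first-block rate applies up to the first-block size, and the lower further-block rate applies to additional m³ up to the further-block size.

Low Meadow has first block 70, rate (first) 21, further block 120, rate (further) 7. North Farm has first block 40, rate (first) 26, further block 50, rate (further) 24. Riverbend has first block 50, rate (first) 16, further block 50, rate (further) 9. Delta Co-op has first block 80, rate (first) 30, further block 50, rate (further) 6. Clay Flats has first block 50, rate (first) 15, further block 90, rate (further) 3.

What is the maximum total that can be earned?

Order all 10 blocks by rate: Delta Co-op/T1 30 > North Farm/T1 26 > North Farm/T2 24 > Low Meadow/T1 21 > Riverbend/T1 16 > Clay Flats/T1 15 > Riverbend/T2 9 > Low Meadow/T2 7 > Delta Co-op/T2 6 > Clay Flats/T2 3.
Delta Co-op T1 at 30: fill all 80 — 210 left.
North Farm T1 at 26: fill all 40 — 170 left.
Fill North Farm T2 block (50 at 24) — 120 left.
Low Meadow/T1 (21): +70 — 50 left.
Riverbend/T1 (16): +50 — 0 left.
Total = 30×80 + 26×40 + 24×50 + 21×70 + 16×50 = 6910.

6910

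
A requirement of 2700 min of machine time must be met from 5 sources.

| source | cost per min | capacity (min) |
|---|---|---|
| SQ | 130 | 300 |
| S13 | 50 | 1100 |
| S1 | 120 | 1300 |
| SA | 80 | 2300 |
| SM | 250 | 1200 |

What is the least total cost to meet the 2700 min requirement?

Fill from the cheapest source first.
S13 (50): use full 1100 → 1600 min to go.
SA (80): take the remaining 1600 → done.
S1, SQ, SM: unused.
Cost = 1100×50 + 1600×80 = 183000.

183000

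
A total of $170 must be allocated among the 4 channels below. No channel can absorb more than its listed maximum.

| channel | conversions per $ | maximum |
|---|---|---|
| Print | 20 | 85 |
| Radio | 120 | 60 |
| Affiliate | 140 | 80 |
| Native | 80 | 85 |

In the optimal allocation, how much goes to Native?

Order the channels by conversions per $: Affiliate 140 > Radio 120 > Native 80 > Print 20.
Affiliate: +80 to 80 (cap) → 90 left.
Radio takes 60 to reach its cap of 60 → 30 left.
Native: +30 (room for 85) → 30. Pool exhausted.

30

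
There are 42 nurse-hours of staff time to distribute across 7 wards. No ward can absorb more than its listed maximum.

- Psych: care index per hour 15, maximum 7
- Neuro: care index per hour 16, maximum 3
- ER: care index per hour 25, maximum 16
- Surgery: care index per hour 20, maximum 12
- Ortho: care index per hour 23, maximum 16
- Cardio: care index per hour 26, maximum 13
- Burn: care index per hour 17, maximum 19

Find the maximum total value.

Rank by care index per hour: Cardio 26 > ER 25 > Ortho 23 > Surgery 20 > Burn 17 > Neuro 16 > Psych 15.
Cardio takes 13 to reach its cap of 13 → 29 left.
ER takes 16 to reach its cap of 16 → 13 left.
Only 13 left; Ortho takes them to reach 13.
Total = 25×16 + 23×13 + 26×13 = 1037.

1037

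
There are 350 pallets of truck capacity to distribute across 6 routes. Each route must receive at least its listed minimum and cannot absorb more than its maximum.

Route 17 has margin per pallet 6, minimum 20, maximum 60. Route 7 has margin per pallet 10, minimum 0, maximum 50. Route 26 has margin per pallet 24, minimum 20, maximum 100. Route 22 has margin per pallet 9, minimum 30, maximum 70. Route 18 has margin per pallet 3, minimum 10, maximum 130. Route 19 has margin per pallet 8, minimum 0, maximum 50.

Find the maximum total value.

4350

Meeting every minimum uses 20+0+20+30+10+0 = 80 pallets, leaving 270.
Rank by margin per pallet: Route 26 24 > Route 7 10 > Route 22 9 > Route 19 8 > Route 17 6 > Route 18 3.
Give Route 26 80 more to hit its cap of 100 → 190 left.
Give Route 7 50 more to hit its cap of 50 → 140 left.
Route 22 takes 40 more to reach its cap of 70 → 100 left.
Give Route 19 50 more to hit its cap of 50 → 50 left.
Give Route 17 40 more to hit its cap of 60 → 10 left.
Route 18 has room for 120 more but only 10 remain, so it gets 20.
Total = 6×60 + 10×50 + 24×100 + 9×70 + 3×20 + 8×50 = 4350.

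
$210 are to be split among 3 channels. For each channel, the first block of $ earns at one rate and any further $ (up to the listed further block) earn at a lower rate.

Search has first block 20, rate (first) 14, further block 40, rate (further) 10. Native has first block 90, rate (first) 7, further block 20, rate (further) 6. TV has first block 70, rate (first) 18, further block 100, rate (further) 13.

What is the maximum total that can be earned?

3040

Treat each block as its own option and order by rate: TV/first 18 > Search/first 14 > TV/second 13 > Search/second 10 > Native/first 7 > Native/second 6.
TV first at 18: fill all 70 — 140 left.
Fill Search first block (20 at 14) — 120 left.
TV second at 13: fill all 100 — 20 left.
20 remain; put them into Search second at 10.
Total = 18×70 + 14×20 + 13×100 + 10×20 = 3040.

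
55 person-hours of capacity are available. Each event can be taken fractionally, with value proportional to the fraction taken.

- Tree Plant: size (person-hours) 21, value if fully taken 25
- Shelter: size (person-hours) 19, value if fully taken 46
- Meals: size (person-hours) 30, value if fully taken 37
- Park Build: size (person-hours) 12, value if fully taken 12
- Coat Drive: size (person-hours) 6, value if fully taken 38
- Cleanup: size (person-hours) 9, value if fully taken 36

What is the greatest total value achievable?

Sort by value density: Coat Drive 38/6≈6.33, Cleanup 36/9≈4, Shelter 46/19≈2.42, Meals 37/30≈1.23, Tree Plant 25/21≈1.19, Park Build 12/12≈1.
All 6 person-hours of Coat Drive fit (value 38) — 49 remain.
Take all of Cleanup (9 person-hours, value 36) — 40 person-hours left.
Take all of Shelter (19 person-hours, value 46) — 21 person-hours left.
Only 21 person-hours remain; take 21/30 of Meals for value 37×21/30 = 25.9.
Total value = 145.9.

145.9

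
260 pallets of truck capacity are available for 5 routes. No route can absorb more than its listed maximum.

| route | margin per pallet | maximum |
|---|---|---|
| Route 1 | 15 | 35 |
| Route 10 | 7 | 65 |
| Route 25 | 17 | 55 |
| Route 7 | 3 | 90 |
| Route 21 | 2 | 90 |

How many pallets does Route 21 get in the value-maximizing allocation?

15

Highest margin per pallet first: Route 25 17 > Route 1 15 > Route 10 7 > Route 7 3 > Route 21 2.
Route 25: +55 to 55 (cap) ; 205 left.
Route 1 takes 35 to reach its cap of 35 ; 170 left.
Route 10 takes 65 to reach its cap of 65 ; 105 left.
Route 7: +90 to 90 (cap) ; 15 left.
Route 21: +15 (room for 90) → 15. Pool exhausted.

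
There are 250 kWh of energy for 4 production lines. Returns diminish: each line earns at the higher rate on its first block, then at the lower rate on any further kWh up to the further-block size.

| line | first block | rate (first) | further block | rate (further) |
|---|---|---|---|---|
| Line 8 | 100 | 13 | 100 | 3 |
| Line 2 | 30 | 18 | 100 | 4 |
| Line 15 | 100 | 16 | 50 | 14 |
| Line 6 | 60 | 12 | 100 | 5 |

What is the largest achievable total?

3750

Rank every tier by rate: Line 2/first 18 > Line 15/first 16 > Line 15/second 14 > Line 8/first 13 > Line 6/first 12 > Line 6/second 5 > Line 2/second 4 > Line 8/second 3.
Line 2/first (18): +30 → 220 left.
Line 15/first (16): +100 → 120 left.
Line 15 second at 14: fill all 50 → 70 left.
70 remain; put them into Line 8 first at 13.
Total = 18×30 + 16×100 + 14×50 + 13×70 = 3750.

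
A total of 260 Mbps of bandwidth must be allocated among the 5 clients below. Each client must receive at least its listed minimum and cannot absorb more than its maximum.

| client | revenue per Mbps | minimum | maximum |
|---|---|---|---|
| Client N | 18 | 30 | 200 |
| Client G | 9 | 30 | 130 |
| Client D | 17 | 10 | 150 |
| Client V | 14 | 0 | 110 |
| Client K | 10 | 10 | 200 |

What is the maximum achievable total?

Meeting every minimum uses 30+30+10+0+10 = 80 Mbps, leaving 180.
Highest revenue per Mbps first: Client N 18 > Client D 17 > Client V 14 > Client K 10 > Client G 9.
Give Client N 170 more to hit its cap of 200 → 10 left.
Client D has room for 140 more but only 10 remain, so it gets 20.
Total = 18×200 + 9×30 + 17×20 + 10×10 = 4310.

4310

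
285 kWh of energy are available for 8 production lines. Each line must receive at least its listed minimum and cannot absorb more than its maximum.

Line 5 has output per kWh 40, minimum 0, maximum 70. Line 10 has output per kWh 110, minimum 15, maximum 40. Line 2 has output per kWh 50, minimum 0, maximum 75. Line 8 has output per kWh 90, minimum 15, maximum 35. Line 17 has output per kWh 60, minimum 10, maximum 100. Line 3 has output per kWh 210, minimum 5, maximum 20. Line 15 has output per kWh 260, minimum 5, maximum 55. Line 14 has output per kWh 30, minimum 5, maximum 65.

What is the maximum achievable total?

Meeting every minimum uses 0+15+0+15+10+5+5+5 = 55 kWh, leaving 230.
Highest output per kWh first: Line 15 260 > Line 3 210 > Line 10 110 > Line 8 90 > Line 17 60 > Line 2 50 > Line 5 40 > Line 14 30.
Line 15: +50 to 55 (cap) → 180 left.
Give Line 3 15 more to hit its cap of 20 → 165 left.
Give Line 10 25 more to hit its cap of 40 → 140 left.
Line 8 takes 20 more to reach its cap of 35 → 120 left.
Line 17 takes 90 more to reach its cap of 100 → 30 left.
Only 30 left; Line 2 takes them to reach 30.
Total = 110×40 + 50×30 + 90×35 + 60×100 + 210×20 + 260×55 + 30×5 = 33700.

33700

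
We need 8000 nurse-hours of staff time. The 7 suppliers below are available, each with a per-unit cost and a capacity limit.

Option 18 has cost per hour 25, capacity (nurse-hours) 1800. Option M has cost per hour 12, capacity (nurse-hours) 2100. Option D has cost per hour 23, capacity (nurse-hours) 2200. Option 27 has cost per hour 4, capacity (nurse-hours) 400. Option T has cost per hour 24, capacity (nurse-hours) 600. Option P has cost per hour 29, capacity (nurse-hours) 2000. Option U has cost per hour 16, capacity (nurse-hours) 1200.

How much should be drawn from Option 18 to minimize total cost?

1500

Use suppliers in increasing cost order.
Option 27 at 4: take all 400 nurse-hours → 7600 still needed.
Option M (12): use full 2100 → 5500 nurse-hours to go.
Option U (16): use full 1200 → 4300 nurse-hours to go.
Option D at 23: take all 2200 nurse-hours → 2100 still needed.
Option T (24): use full 600 → 1500 nurse-hours to go.
Option 18 at 25: take 1500 of its 1800 → requirement met.
Option P: unused.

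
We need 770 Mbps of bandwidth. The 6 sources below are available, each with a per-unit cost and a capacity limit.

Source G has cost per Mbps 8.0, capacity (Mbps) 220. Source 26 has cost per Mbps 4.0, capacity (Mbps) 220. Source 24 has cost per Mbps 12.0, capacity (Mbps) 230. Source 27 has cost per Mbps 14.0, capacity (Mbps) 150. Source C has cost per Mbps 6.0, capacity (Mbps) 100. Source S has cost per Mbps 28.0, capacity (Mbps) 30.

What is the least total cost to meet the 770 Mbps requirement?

Cheapest first:
Source 26 at 4.0: take all 220 Mbps — 550 still needed.
Source C at 6.0: take all 100 Mbps — 450 still needed.
Take 220 from Source G at 8.0 — need 230 more.
Take 230 from Source 24 at 12.0 — need 0 more.
Source 27, Source S: unused.
Cost = 220×4.0 + 100×6.0 + 220×8.0 + 230×12.0 = 6000.

6000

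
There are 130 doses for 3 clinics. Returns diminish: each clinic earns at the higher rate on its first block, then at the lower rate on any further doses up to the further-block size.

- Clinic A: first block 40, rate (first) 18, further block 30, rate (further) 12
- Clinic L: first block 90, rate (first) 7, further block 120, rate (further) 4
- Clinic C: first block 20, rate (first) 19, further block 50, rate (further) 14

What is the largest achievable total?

Treat each block as its own option and order by rate: Clinic C/T1 19 > Clinic A/T1 18 > Clinic C/T2 14 > Clinic A/T2 12 > Clinic L/T1 7 > Clinic L/T2 4.
Clinic C T1 at 19: fill all 20 — 110 left.
Clinic A/T1 (18): +40 — 70 left.
Fill Clinic C T2 block (50 at 14) — 20 left.
Clinic A T2 at 12: only 20 left, fill 20.
Total = 19×20 + 18×40 + 14×50 + 12×20 = 2040.

2040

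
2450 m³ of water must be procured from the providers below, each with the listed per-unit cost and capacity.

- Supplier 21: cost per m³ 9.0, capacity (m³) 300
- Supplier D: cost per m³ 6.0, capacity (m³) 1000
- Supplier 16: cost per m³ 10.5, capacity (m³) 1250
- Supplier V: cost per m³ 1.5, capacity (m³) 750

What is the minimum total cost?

14025

Fill from the cheapest provider first.
Supplier V at 1.5: take all 750 m³ — 1700 still needed.
Supplier D (6.0): use full 1000 — 700 m³ to go.
Supplier 21 (9.0): use full 300 — 400 m³ to go.
Take 400 from Supplier 16 at 10.5 to finish.
Cost = 750×1.5 + 1000×6.0 + 300×9.0 + 400×10.5 = 14025.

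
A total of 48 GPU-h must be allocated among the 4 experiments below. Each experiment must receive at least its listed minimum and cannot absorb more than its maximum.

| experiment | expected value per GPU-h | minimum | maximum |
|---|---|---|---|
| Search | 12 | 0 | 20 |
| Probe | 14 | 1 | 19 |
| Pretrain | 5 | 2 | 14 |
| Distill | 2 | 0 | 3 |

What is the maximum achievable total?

551

Meeting every minimum uses 0+1+2+0 = 3 GPU-h, leaving 45.
Order the experiments by expected value per GPU-h: Probe 14 > Search 12 > Pretrain 5 > Distill 2.
Probe takes 18 more to reach its cap of 19 — 27 left.
Search takes 20 more to reach its cap of 20 — 7 left.
Only 7 left; Pretrain takes them to reach 9.
Total = 12×20 + 14×19 + 5×9 = 551.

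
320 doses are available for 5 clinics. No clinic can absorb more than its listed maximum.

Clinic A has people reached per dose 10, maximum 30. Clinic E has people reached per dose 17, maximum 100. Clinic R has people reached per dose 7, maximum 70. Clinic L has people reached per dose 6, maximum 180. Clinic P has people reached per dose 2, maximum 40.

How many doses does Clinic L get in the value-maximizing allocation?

Highest people reached per dose first: Clinic E 17 > Clinic A 10 > Clinic R 7 > Clinic L 6 > Clinic P 2.
Clinic E: +100 to 100 (cap) → 220 left.
Clinic A: +30 to 30 (cap) → 190 left.
Clinic R: +70 to 70 (cap) → 120 left.
Only 120 left; Clinic L takes them to reach 120.

120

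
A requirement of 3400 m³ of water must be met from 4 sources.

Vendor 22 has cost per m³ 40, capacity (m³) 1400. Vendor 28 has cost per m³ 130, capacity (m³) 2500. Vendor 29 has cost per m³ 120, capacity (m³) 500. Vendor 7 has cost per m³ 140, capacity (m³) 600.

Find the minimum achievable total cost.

Cheapest first:
Vendor 22 (40): use full 1400 — 2000 m³ to go.
Vendor 29 at 120: take all 500 m³ — 1500 still needed.
Take 1500 from Vendor 28 at 130 to finish.
Vendor 7: unused.
Cost = 1400×40 + 500×120 + 1500×130 = 311000.

311000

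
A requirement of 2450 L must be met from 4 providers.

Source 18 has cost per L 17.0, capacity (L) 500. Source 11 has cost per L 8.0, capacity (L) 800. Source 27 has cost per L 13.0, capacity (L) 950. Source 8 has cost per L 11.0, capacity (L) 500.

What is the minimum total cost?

27650

Fill from the cheapest provider first.
Source 11 at 8.0: take all 800 L — 1650 still needed.
Source 8 at 11.0: take all 500 L — 1150 still needed.
Source 27 (13.0): use full 950 — 200 L to go.
Source 18 at 17.0: take 200 of its 500 — requirement met.
Cost = 800×8.0 + 500×11.0 + 950×13.0 + 200×17.0 = 27650.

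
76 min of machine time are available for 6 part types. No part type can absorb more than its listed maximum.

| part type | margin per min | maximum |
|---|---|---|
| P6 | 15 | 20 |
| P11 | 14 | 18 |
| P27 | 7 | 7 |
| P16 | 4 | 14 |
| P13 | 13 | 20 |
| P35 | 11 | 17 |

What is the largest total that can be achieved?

Order the part types by margin per min: P6 15 > P11 14 > P13 13 > P35 11 > P27 7 > P16 4.
Give P6 20 to hit its cap of 20 → 56 left.
Give P11 18 to hit its cap of 18 → 38 left.
Give P13 20 to hit its cap of 20 → 18 left.
Give P35 17 to hit its cap of 17 → 1 left.
P27 has room for 7 but only 1 remain, so it gets 1.
Total = 15×20 + 14×18 + 7×1 + 13×20 + 11×17 = 1006.

1006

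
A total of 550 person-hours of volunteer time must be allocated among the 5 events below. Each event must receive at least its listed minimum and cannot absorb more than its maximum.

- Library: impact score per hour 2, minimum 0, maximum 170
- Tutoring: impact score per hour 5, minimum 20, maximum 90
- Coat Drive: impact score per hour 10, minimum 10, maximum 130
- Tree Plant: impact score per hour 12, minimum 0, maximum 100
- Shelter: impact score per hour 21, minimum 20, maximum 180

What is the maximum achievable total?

Meeting every minimum uses 0+20+10+0+20 = 50 person-hours, leaving 500.
Rank by impact score per hour: Shelter 21 > Tree Plant 12 > Coat Drive 10 > Tutoring 5 > Library 2.
Give Shelter 160 more to hit its cap of 180 — 340 left.
Tree Plant takes 100 more to reach its cap of 100 — 240 left.
Coat Drive takes 120 more to reach its cap of 130 — 120 left.
Tutoring: +70 to 90 (cap) — 50 left.
Only 50 left; Library takes them to reach 50.
Total = 2×50 + 5×90 + 10×130 + 12×100 + 21×180 = 6830.

6830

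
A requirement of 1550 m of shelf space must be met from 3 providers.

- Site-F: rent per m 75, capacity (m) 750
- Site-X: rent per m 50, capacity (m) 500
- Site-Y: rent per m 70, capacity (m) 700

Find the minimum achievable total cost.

100250

Fill from the cheapest provider first.
Site-X (50): use full 500 → 1050 m to go.
Site-Y at 70: take all 700 m → 350 still needed.
Site-F at 75: take 350 of its 750 → requirement met.
Cost = 500×50 + 700×70 + 350×75 = 100250.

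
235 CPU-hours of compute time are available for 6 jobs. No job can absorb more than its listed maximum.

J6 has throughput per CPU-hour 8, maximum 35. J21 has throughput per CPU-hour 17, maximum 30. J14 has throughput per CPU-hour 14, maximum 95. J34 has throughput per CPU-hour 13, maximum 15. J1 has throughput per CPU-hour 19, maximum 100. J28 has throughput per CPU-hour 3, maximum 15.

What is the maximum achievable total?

3870

Rank by throughput per CPU-hour: J1 19 > J21 17 > J14 14 > J34 13 > J6 8 > J28 3.
J1: +100 to 100 (cap) — 135 left.
J21: +30 to 30 (cap) — 105 left.
Give J14 95 to hit its cap of 95 — 10 left.
Only 10 left; J34 takes them to reach 10.
Total = 17×30 + 14×95 + 13×10 + 19×100 = 3870.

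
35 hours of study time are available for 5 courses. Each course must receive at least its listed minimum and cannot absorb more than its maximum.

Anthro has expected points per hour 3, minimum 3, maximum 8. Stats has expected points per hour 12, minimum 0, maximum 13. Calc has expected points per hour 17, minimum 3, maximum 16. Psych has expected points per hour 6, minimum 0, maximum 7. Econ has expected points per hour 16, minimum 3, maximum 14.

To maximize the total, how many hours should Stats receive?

Meeting every minimum uses 3+0+3+0+3 = 9 hours, leaving 26.
Order the courses by expected points per hour: Calc 17 > Econ 16 > Stats 12 > Psych 6 > Anthro 3.
Calc takes 13 more to reach its cap of 16 → 13 left.
Econ takes 11 more to reach its cap of 14 → 2 left.
Stats has room for 13 more but only 2 remain, so it gets 2.

2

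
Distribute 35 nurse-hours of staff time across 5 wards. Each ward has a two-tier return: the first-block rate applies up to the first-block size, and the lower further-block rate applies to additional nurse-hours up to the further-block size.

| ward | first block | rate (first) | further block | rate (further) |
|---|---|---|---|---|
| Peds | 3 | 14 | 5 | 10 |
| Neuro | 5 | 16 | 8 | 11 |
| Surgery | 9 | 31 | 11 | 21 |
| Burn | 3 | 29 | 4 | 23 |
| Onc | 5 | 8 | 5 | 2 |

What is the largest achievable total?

Treat each block as its own option and order by rate: Surgery/first 31 > Burn/first 29 > Burn/second 23 > Surgery/second 21 > Neuro/first 16 > Peds/first 14 > Neuro/second 11 > Peds/second 10 > Onc/first 8 > Onc/second 2.
Surgery/first (31): +9 — 26 left.
Burn first at 29: fill all 3 — 23 left.
Burn second at 23: fill all 4 — 19 left.
Surgery/second (21): +11 — 8 left.
Neuro/first (16): +5 — 3 left.
Peds first at 14: fill all 3 — 0 left.
Total = 31×9 + 29×3 + 23×4 + 21×11 + 16×5 + 14×3 = 811.

811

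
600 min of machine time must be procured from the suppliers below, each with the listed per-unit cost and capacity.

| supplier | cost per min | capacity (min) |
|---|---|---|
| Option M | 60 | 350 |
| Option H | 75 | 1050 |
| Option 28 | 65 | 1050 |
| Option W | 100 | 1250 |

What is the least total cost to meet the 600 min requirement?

Cheapest first:
Option M at 60: take all 350 min → 250 still needed.
Take 250 from Option 28 at 65 to finish.
Option H, Option W: unused.
Cost = 350×60 + 250×65 = 37250.

37250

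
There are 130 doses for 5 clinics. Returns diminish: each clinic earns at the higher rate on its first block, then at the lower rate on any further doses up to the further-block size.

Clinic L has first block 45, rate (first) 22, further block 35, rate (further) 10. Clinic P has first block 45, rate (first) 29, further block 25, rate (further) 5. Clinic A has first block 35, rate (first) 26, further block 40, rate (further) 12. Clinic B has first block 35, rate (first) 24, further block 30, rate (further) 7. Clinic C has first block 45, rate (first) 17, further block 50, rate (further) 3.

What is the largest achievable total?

3385

Order all 10 blocks by rate: Clinic P/tier1 29 > Clinic A/tier1 26 > Clinic B/tier1 24 > Clinic L/tier1 22 > Clinic C/tier1 17 > Clinic A/tier2 12 > Clinic L/tier2 10 > Clinic B/tier2 7 > Clinic P/tier2 5 > Clinic C/tier2 3.
Clinic P/tier1 (29): +45 ; 85 left.
Clinic A tier1 at 26: fill all 35 ; 50 left.
Clinic B tier1 at 24: fill all 35 ; 15 left.
Clinic L/tier1: +15 of 45 at 22; pool empty.
Total = 29×45 + 26×35 + 24×35 + 22×15 = 3385.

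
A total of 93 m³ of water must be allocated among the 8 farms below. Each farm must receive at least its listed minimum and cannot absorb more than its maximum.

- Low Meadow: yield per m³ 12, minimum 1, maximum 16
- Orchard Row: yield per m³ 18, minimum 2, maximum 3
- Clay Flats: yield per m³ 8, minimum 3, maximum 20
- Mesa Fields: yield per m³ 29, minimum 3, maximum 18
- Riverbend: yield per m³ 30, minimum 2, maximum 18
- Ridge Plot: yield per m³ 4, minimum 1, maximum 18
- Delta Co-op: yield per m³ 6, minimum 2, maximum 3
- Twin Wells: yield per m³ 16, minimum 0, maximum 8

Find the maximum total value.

1642

Meeting every minimum uses 1+2+3+3+2+1+2+0 = 14 m³, leaving 79.
Highest yield per m³ first: Riverbend 30 > Mesa Fields 29 > Orchard Row 18 > Twin Wells 16 > Low Meadow 12 > Clay Flats 8 > Delta Co-op 6 > Ridge Plot 4.
Riverbend takes 16 more to reach its cap of 18 — 63 left.
Mesa Fields: +15 to 18 (cap) — 48 left.
Give Orchard Row 1 more to hit its cap of 3 — 47 left.
Twin Wells takes 8 more to reach its cap of 8 — 39 left.
Low Meadow takes 15 more to reach its cap of 16 — 24 left.
Give Clay Flats 17 more to hit its cap of 20 — 7 left.
Delta Co-op: +1 to 3 (cap) — 6 left.
Ridge Plot has room for 17 more but only 6 remain, so it gets 7.
Total = 12×16 + 18×3 + 8×20 + 29×18 + 30×18 + 4×7 + 6×3 + 16×8 = 1642.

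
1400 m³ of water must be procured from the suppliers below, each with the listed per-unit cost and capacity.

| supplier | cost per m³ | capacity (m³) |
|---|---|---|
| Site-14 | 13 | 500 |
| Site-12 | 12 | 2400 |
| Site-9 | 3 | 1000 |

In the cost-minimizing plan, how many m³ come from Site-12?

Use suppliers in increasing cost order.
Take 1000 from Site-9 at 3 — need 400 more.
Site-12 (12): take the remaining 400 — done.
Site-14: unused.

400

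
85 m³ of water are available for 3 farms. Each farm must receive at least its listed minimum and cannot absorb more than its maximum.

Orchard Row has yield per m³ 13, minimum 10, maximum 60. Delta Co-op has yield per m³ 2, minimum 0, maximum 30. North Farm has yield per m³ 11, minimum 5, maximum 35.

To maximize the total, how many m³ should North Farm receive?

Meeting every minimum uses 10+0+5 = 15 m³, leaving 70.
Order the farms by yield per m³: Orchard Row 13 > North Farm 11 > Delta Co-op 2.
Orchard Row takes 50 more to reach its cap of 60 — 20 left.
North Farm: +20 (room for 30) → 25. Pool exhausted.

25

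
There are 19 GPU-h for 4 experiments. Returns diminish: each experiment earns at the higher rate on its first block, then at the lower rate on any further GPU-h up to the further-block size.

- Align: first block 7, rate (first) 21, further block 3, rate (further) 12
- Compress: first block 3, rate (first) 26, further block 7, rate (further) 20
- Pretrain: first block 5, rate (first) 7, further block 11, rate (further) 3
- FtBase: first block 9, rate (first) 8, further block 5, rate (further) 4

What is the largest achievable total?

389

Order all 8 blocks by rate: Compress/first 26 > Align/first 21 > Compress/second 20 > Align/second 12 > FtBase/first 8 > Pretrain/first 7 > FtBase/second 4 > Pretrain/second 3.
Compress/first (26): +3 → 16 left.
Align/first (21): +7 → 9 left.
Compress/second (20): +7 → 2 left.
2 remain; put them into Align second at 12.
Total = 26×3 + 21×7 + 20×7 + 12×2 = 389.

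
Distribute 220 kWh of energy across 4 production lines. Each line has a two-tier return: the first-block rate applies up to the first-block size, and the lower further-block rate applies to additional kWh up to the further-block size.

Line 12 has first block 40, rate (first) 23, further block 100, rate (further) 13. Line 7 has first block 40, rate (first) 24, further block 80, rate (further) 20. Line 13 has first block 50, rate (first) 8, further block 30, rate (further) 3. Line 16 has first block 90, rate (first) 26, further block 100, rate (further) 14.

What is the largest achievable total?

Rank every tier by rate: Line 16/first 26 > Line 7/first 24 > Line 12/first 23 > Line 7/second 20 > Line 16/second 14 > Line 12/second 13 > Line 13/first 8 > Line 13/second 3.
Fill Line 16 first block (90 at 26) → 130 left.
Fill Line 7 first block (40 at 24) → 90 left.
Line 12/first (23): +40 → 50 left.
50 remain; put them into Line 7 second at 20.
Total = 26×90 + 24×40 + 23×40 + 20×50 = 5220.

5220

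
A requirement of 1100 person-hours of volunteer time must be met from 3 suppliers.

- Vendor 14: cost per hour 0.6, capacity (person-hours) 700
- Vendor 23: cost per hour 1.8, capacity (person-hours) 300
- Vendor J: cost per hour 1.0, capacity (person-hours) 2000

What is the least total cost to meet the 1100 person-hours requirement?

Use suppliers in increasing cost order.
Vendor 14 at 0.6: take all 700 person-hours ; 400 still needed.
Vendor J at 1.0: take 400 of its 2000 ; requirement met.
Vendor 23: unused.
Cost = 700×0.6 + 400×1.0 = 820.

820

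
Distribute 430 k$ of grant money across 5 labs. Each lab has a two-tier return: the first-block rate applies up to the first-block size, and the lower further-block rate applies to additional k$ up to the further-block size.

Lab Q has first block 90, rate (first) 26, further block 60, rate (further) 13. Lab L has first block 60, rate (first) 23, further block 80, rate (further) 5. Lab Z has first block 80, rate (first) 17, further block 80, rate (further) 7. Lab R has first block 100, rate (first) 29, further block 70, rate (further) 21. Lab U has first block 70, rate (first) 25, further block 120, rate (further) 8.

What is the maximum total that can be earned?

Rank every tier by rate: Lab R/tier1 29 > Lab Q/tier1 26 > Lab U/tier1 25 > Lab L/tier1 23 > Lab R/tier2 21 > Lab Z/tier1 17 > Lab Q/tier2 13 > Lab U/tier2 8 > Lab Z/tier2 7 > Lab L/tier2 5.
Lab R tier1 at 29: fill all 100 ; 330 left.
Lab Q tier1 at 26: fill all 90 ; 240 left.
Fill Lab U tier1 block (70 at 25) ; 170 left.
Lab L tier1 at 23: fill all 60 ; 110 left.
Lab R tier2 at 21: fill all 70 ; 40 left.
Lab Z/tier1: +40 of 80 at 17; pool empty.
Total = 29×100 + 26×90 + 25×70 + 23×60 + 21×70 + 17×40 = 10520.

10520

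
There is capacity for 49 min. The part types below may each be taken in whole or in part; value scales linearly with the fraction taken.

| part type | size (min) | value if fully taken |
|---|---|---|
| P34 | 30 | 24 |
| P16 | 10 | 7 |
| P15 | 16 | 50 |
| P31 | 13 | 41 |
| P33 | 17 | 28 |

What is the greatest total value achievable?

121.4

Best value per unit of size first: P31 41/13≈3.15, P15 50/16≈3.12, P33 28/17≈1.65, P34 24/30≈0.8, P16 7/10≈0.7.
All 13 min of P31 fit (value 41) ; 36 remain.
P15: take in full, 16 min for value 50 ; 20 left.
All 17 min of P33 fit (value 28) ; 3 remain.
Only 3 min remain; take 3/30 of P34 for value 24×3/30 = 2.4.
Total value = 121.4.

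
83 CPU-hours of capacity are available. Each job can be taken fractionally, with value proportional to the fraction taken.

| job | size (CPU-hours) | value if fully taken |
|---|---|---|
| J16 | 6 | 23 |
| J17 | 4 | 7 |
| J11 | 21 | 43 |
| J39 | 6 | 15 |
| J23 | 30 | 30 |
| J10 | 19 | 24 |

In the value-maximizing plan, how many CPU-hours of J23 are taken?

27

Sort by value density: J16 23/6≈3.83, J39 15/6≈2.5, J11 43/21≈2.05, J17 7/4≈1.75, J10 24/19≈1.26, J23 30/30≈1.
All 6 CPU-hours of J16 fit (value 23) — 77 remain.
J39: take in full, 6 CPU-hours for value 15 — 71 left.
J11: take in full, 21 CPU-hours for value 43 — 50 left.
J17: take in full, 4 CPU-hours for value 7 — 46 left.
Take all of J10 (19 CPU-hours, value 24) — 27 CPU-hours left.
Only 27 CPU-hours remain; take 27/30 of J23 for value 30×27/30 = 27.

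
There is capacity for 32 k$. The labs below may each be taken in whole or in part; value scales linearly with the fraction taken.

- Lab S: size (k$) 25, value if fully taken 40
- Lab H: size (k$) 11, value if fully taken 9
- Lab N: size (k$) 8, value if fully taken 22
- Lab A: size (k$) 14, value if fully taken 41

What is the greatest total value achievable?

Rank by value-to-size ratio: Lab A 41/14≈2.93, Lab N 22/8≈2.75, Lab S 40/25≈1.6, Lab H 9/11≈0.818.
Lab A: take in full, 14 k$ for value 41 — 18 left.
All 8 k$ of Lab N fit (value 22) — 10 remain.
Only 10 k$ remain; take 10/25 of Lab S for value 40×10/25 = 16.
Total value = 79.

79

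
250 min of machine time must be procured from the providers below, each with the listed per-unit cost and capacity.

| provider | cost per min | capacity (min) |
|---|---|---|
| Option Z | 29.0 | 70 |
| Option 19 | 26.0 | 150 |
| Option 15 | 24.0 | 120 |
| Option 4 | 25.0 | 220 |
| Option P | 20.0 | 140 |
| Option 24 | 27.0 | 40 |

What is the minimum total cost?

5440

Fill from the cheapest provider first.
Option P at 20.0: take all 140 min → 110 still needed.
Take 110 from Option 15 at 24.0 to finish.
Option 4, Option 19, Option 24, Option Z: unused.
Cost = 140×20.0 + 110×24.0 = 5440.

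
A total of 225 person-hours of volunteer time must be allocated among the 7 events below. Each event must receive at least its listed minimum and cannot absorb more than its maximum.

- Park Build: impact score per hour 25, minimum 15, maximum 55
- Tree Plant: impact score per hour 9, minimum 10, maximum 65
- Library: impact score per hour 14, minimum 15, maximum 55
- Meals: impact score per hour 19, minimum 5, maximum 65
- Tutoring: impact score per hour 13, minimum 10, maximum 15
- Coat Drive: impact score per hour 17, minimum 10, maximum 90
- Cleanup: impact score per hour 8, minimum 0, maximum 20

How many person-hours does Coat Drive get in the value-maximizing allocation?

70

Meeting every minimum uses 15+10+15+5+10+10+0 = 65 person-hours, leaving 160.
Highest impact score per hour first: Park Build 25 > Meals 19 > Coat Drive 17 > Library 14 > Tutoring 13 > Tree Plant 9 > Cleanup 8.
Park Build takes 40 more to reach its cap of 55 ; 120 left.
Meals: +60 to 65 (cap) ; 60 left.
Only 60 left; Coat Drive takes them to reach 70.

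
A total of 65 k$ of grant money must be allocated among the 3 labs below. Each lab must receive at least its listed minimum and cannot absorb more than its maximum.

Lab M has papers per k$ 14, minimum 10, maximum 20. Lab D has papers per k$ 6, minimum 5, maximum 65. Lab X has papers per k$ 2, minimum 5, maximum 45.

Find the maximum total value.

530

Meeting every minimum uses 10+5+5 = 20 k$, leaving 45.
Rank by papers per k$: Lab M 14 > Lab D 6 > Lab X 2.
Lab M takes 10 more to reach its cap of 20 — 35 left.
Lab D has room for 60 more but only 35 remain, so it gets 40.
Total = 14×20 + 6×40 + 2×5 = 530.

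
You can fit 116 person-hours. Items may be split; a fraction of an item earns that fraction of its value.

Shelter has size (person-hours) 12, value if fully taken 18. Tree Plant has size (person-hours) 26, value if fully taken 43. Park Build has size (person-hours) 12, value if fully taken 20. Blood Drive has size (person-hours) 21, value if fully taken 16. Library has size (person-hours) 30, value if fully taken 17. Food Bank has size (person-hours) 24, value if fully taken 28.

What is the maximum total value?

136.9

Sort by value density: Park Build 20/12≈1.67, Tree Plant 43/26≈1.65, Shelter 18/12≈1.5, Food Bank 28/24≈1.17, Blood Drive 16/21≈0.762, Library 17/30≈0.567.
Take all of Park Build (12 person-hours, value 20) — 104 person-hours left.
All 26 person-hours of Tree Plant fit (value 43) — 78 remain.
Take all of Shelter (12 person-hours, value 18) — 66 person-hours left.
Food Bank: take in full, 24 person-hours for value 28 — 42 left.
All 21 person-hours of Blood Drive fit (value 16) — 21 remain.
21 person-hours left: a 21/30 share of Library gives 17×21/30 = 11.9.
Total value = 136.9.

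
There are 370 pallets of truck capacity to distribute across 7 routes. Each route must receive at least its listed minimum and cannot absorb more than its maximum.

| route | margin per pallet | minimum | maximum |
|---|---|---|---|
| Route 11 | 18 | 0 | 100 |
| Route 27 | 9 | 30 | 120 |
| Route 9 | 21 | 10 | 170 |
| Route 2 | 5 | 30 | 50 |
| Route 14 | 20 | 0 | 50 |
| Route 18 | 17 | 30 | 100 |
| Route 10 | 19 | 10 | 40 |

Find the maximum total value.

Meeting every minimum uses 0+30+10+30+0+30+10 = 110 pallets, leaving 260.
Rank by margin per pallet: Route 9 21 > Route 14 20 > Route 10 19 > Route 11 18 > Route 18 17 > Route 27 9 > Route 2 5.
Route 9: +160 to 170 (cap) ; 100 left.
Give Route 14 50 more to hit its cap of 50 ; 50 left.
Route 10: +30 to 40 (cap) ; 20 left.
Only 20 left; Route 11 takes them to reach 20.
Total = 18×20 + 9×30 + 21×170 + 5×30 + 20×50 + 17×30 + 19×40 = 6620.

6620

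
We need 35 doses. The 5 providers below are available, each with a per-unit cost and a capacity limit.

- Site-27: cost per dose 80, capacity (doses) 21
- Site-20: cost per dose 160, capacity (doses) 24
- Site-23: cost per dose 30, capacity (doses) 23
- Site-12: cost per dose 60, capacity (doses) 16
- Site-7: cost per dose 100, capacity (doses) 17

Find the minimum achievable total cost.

Fill from the cheapest provider first.
Site-23 (30): use full 23 ; 12 doses to go.
Site-12 at 60: take 12 of its 16 ; requirement met.
Site-27, Site-7, Site-20: unused.
Cost = 23×30 + 12×60 = 1410.

1410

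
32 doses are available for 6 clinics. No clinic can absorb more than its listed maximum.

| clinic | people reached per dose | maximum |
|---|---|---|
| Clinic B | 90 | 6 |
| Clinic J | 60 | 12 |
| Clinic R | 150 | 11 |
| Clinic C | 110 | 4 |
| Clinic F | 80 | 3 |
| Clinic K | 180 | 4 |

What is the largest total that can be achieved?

3830

Rank by people reached per dose: Clinic K 180 > Clinic R 150 > Clinic C 110 > Clinic B 90 > Clinic F 80 > Clinic J 60.
Clinic K: +4 to 4 (cap) — 28 left.
Clinic R: +11 to 11 (cap) — 17 left.
Give Clinic C 4 to hit its cap of 4 — 13 left.
Clinic B: +6 to 6 (cap) — 7 left.
Clinic F takes 3 to reach its cap of 3 — 4 left.
Only 4 left; Clinic J takes them to reach 4.
Total = 90×6 + 60×4 + 150×11 + 110×4 + 80×3 + 180×4 = 3830.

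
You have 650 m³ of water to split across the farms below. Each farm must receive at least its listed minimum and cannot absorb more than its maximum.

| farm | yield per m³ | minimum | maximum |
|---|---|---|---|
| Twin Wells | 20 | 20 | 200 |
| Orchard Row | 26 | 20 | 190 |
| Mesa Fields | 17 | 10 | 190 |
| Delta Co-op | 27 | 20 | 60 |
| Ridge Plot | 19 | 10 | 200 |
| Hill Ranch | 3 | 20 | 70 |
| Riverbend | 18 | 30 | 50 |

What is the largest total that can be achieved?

Meeting every minimum uses 20+20+10+20+10+20+30 = 130 m³, leaving 520.
Order the farms by yield per m³: Delta Co-op 27 > Orchard Row 26 > Twin Wells 20 > Ridge Plot 19 > Riverbend 18 > Mesa Fields 17 > Hill Ranch 3.
Delta Co-op: +40 to 60 (cap) ; 480 left.
Orchard Row takes 170 more to reach its cap of 190 ; 310 left.
Twin Wells: +180 to 200 (cap) ; 130 left.
Ridge Plot has room for 190 more but only 130 remain, so it gets 140.
Total = 20×200 + 26×190 + 17×10 + 27×60 + 19×140 + 3×20 + 18×30 = 13990.

13990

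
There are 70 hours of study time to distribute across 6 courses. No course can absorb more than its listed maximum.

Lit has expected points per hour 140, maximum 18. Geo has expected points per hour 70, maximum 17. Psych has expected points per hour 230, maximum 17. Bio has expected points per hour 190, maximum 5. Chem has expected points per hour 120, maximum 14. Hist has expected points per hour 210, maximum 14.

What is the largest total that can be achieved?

Order the courses by expected points per hour: Psych 230 > Hist 210 > Bio 190 > Lit 140 > Chem 120 > Geo 70.
Psych: +17 to 17 (cap) ; 53 left.
Give Hist 14 to hit its cap of 14 ; 39 left.
Give Bio 5 to hit its cap of 5 ; 34 left.
Lit takes 18 to reach its cap of 18 ; 16 left.
Give Chem 14 to hit its cap of 14 ; 2 left.
Geo has room for 17 but only 2 remain, so it gets 2.
Total = 140×18 + 70×2 + 230×17 + 190×5 + 120×14 + 210×14 = 12140.

12140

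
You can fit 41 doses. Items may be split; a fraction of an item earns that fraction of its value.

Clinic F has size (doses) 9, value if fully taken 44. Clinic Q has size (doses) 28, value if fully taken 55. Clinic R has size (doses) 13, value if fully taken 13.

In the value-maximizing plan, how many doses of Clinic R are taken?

Rank by value-to-size ratio: Clinic F 44/9≈4.89, Clinic Q 55/28≈1.96, Clinic R 13/13≈1.
Take all of Clinic F (9 doses, value 44) — 32 doses left.
Clinic Q: take in full, 28 doses for value 55 — 4 left.
Only 4 doses remain; take 4/13 of Clinic R for value 13×4/13 = 4.

4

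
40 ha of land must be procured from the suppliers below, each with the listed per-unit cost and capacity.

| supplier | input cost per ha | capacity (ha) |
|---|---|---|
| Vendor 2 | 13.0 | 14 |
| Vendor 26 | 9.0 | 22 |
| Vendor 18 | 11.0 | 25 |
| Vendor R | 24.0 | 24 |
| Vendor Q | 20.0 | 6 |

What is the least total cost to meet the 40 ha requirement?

Use suppliers in increasing cost order.
Vendor 26 (9.0): use full 22 → 18 ha to go.
Vendor 18 at 11.0: take 18 of its 25 → requirement met.
Vendor 2, Vendor Q, Vendor R: unused.
Cost = 22×9.0 + 18×11.0 = 396.

396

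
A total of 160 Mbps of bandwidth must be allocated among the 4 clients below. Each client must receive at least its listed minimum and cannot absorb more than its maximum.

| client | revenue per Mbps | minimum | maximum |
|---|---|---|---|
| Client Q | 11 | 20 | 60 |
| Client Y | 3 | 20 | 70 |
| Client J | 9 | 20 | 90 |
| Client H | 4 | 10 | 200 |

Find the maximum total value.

1390

Meeting every minimum uses 20+20+20+10 = 70 Mbps, leaving 90.
Order the clients by revenue per Mbps: Client Q 11 > Client J 9 > Client H 4 > Client Y 3.
Client Q: +40 to 60 (cap) ; 50 left.
Client J has room for 70 more but only 50 remain, so it gets 70.
Total = 11×60 + 3×20 + 9×70 + 4×10 = 1390.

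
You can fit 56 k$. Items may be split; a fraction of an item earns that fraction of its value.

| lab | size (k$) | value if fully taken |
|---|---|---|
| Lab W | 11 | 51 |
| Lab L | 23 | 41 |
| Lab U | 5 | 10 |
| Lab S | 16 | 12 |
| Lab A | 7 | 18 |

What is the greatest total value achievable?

127.5

Sort by value density: Lab W 51/11≈4.64, Lab A 18/7≈2.57, Lab U 10/5≈2, Lab L 41/23≈1.78, Lab S 12/16≈0.75.
All 11 k$ of Lab W fit (value 51) → 45 remain.
Lab A: take in full, 7 k$ for value 18 → 38 left.
Take all of Lab U (5 k$, value 10) → 33 k$ left.
All 23 k$ of Lab L fit (value 41) → 10 remain.
10 k$ left: a 10/16 share of Lab S gives 12×10/16 = 7.5.
Total value = 127.5.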